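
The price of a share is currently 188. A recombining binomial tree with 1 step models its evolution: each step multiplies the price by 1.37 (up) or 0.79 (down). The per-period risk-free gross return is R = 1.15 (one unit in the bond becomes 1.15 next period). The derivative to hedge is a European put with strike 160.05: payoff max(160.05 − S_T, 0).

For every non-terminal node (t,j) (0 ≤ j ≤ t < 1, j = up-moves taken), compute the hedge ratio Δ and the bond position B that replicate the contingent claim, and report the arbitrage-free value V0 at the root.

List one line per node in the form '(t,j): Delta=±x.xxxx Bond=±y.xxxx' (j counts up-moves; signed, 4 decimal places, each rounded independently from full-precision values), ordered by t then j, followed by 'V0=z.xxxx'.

The replicating-portfolio and risk-neutral prices coincide; use p* = (1.15−0.79)/(1.37−0.79) = 0.6207 for the latter.
Payoff layer (t=1): V(1,0)=11.5300, V(1,1)=0.0000
Node (0,0) S=188.0000: V=(p*·0.0000+(1−p*)·11.5300)/1.15=3.8030; Δ=(0.0000−11.5300)/(257.5600−148.5200)=-0.1057; B=V−Δ·S=23.6823
The time-0 hedge costs 3.8030, which is the no-arbitrage price.

(0,0): Delta=-0.1057 Bond=23.6823
V0=3.8030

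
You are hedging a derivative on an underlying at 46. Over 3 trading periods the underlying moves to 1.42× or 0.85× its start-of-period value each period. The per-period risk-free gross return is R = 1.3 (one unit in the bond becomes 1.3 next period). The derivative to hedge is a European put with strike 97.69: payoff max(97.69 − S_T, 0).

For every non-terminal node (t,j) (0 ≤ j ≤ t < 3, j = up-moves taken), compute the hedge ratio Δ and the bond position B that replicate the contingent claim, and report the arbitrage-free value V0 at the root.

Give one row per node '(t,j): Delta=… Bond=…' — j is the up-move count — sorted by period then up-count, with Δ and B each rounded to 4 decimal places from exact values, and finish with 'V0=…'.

Risk-neutral probability p* = (R−d)/(u−d) = (1.3−0.85)/(1.42−0.85) = 0.7895.
Payoff layer (t=3): V(3,0)=69.4403, V(3,1)=50.4963, V(3,2)=18.8488, V(3,3)=0.0000
(2,0): S=33.2350. Δ = (V_up−V_dn)/(S_up−S_dn) = (50.4963−69.4403)/(47.1937−28.2497) = -1.0000. V = [p*·50.4963 + (1−p*)·69.4403]/1.3 = 41.9112. B = V − Δ·S = 75.1462.
(2,1): S=55.5220. Δ = (V_up−V_dn)/(S_up−S_dn) = (18.8488−50.4963)/(78.8412−47.1937) = -1.0000. V = [p*·18.8488 + (1−p*)·50.4963]/1.3 = 19.6242. B = V − Δ·S = 75.1462.
(2,2): S=92.7544. Δ = (V_up−V_dn)/(S_up−S_dn) = (0.0000−18.8488)/(131.7112−78.8412) = -0.3565. V = [p*·0.0000 + (1−p*)·18.8488]/1.3 = 3.0524. B = V − Δ·S = 36.1204.
(1,0): S=39.1000. Δ = (V_up−V_dn)/(S_up−S_dn) = (19.6242−41.9112)/(55.5220−33.2350) = -1.0000. V = [p*·19.6242 + (1−p*)·41.9112]/1.3 = 18.7047. B = V − Δ·S = 57.8047.
(1,1): S=65.3200. Δ = (V_up−V_dn)/(S_up−S_dn) = (3.0524−19.6242)/(92.7544−55.5220) = -0.4451. V = [p*·3.0524 + (1−p*)·19.6242]/1.3 = 5.0317. B = V − Δ·S = 34.1049.
(0,0): S=46.0000. Δ = (V_up−V_dn)/(S_up−S_dn) = (5.0317−18.7047)/(65.3200−39.1000) = -0.5215. V = [p*·5.0317 + (1−p*)·18.7047]/1.3 = 6.0848. B = V − Δ·S = 30.0726.
Root portfolio cost Δ·46+B reproduces V0=6.0848.

(0,0): Delta=-0.5215 Bond=30.0726
(1,0): Delta=-1.0000 Bond=57.8047
(1,1): Delta=-0.4451 Bond=34.1049
(2,0): Delta=-1.0000 Bond=75.1462
(2,1): Delta=-1.0000 Bond=75.1462
(2,2): Delta=-0.3565 Bond=36.1204
V0=6.0848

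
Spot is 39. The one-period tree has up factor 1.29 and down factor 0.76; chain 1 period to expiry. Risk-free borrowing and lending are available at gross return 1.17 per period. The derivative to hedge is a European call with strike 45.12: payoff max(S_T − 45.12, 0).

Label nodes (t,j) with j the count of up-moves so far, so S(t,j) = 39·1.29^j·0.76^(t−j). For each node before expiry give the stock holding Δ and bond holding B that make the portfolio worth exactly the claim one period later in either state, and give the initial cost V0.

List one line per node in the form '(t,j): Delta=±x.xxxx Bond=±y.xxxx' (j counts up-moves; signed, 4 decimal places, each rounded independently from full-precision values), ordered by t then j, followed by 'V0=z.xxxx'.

Under the risk-neutral measure, an up-move has probability p* = (R−d)/(u−d) = 0.7736 and values discount at R = 1.17.
At expiry t=1: V(1,0)=0.0000, V(1,1)=5.1900
Node (0,0) S=39.0000: V=(p*·5.1900+(1−p*)·0.0000)/1.17=3.4315; Δ=(5.1900−0.0000)/(50.3100−29.6400)=0.2511; B=V−Δ·S=-6.3609
Self-financing check: at every node Δ·S+B equals the discounted successor values.

(0,0): Delta=0.2511 Bond=-6.3609
V0=3.4315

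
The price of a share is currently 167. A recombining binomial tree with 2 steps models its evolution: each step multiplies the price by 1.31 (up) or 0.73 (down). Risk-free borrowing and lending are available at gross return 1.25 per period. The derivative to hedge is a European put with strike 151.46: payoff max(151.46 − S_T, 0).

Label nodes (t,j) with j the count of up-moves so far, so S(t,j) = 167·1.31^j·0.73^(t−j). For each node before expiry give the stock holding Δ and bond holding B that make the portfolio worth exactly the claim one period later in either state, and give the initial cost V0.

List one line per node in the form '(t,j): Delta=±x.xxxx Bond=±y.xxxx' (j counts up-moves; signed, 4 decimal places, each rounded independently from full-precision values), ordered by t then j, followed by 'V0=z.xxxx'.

(0,0): Delta=-0.0534 Bond=9.3409
(1,0): Delta=-0.8834 Bond=112.8691
(1,1): Delta=0.0000 Bond=0.0000
V0=0.4278

The replicating-portfolio and risk-neutral prices coincide; use p* = (1.25−0.73)/(1.31−0.73) = 0.8966 for the latter.
Payoff layer (t=2): V(2,0)=62.4657, V(2,1)=0.0000, V(2,2)=0.0000
(1,0): S=121.9100. Δ = (V_up−V_dn)/(S_up−S_dn) = (0.0000−62.4657)/(159.7021−88.9943) = -0.8834. V = [p*·0.0000 + (1−p*)·62.4657]/1.25 = 5.1696. B = V − Δ·S = 112.8691.
(1,1): S=218.7700. Δ = (V_up−V_dn)/(S_up−S_dn) = (0.0000−0.0000)/(286.5887−159.7021) = 0.0000. V = [p*·0.0000 + (1−p*)·0.0000]/1.25 = 0.0000. B = V − Δ·S = 0.0000.
(0,0): S=167.0000. Δ = (V_up−V_dn)/(S_up−S_dn) = (0.0000−5.1696)/(218.7700−121.9100) = -0.0534. V = [p*·0.0000 + (1−p*)·5.1696]/1.25 = 0.4278. B = V − Δ·S = 9.3409.
Self-financing check: at every node Δ·S+B equals the discounted successor values.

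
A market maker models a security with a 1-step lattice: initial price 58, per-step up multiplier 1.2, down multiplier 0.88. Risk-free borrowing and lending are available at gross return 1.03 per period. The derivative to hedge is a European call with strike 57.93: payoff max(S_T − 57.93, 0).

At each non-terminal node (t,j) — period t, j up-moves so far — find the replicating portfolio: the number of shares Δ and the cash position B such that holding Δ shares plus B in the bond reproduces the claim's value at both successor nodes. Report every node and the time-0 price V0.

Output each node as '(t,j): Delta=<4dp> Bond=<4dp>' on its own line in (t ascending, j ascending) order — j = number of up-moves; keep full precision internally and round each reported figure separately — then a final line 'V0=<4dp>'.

(0,0): Delta=0.6288 Bond=-31.1578
V0=5.3110

The replicating-portfolio and risk-neutral prices coincide; use p* = (1.03−0.88)/(1.2−0.88) = 0.4688 for the latter.
Terminal values V(1,·): V(1,0)=0.0000, V(1,1)=11.6700
  t=0,j=0: stock 58.0000 → up 69.6000 (V=11.6700), down 51.0400 (V=0.0000). Price 5.3110; hedge Δ=0.6288, bond B=-31.1578.
Self-financing check: at every node Δ·S+B equals the discounted successor values.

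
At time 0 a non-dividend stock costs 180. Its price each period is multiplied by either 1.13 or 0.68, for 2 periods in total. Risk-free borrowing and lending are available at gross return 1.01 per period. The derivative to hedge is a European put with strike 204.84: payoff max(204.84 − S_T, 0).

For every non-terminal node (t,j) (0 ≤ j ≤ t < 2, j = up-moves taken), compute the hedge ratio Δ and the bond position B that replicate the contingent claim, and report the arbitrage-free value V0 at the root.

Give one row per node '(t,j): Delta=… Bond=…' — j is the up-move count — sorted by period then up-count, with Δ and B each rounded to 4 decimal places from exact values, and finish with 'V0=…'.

(0,0): Delta=-0.7759 Bond=173.6438
(1,0): Delta=-1.0000 Bond=202.8119
(1,1): Delta=-0.7268 Bond=165.4051
V0=33.9844

No-arbitrage ⇒ martingale measure with p* = (R−d)/(u−d) = 0.7333.
At expiry t=2: V(2,0)=121.6080, V(2,1)=66.5280, V(2,2)=0.0000
  t=1,j=0: stock 122.4000 → up 138.3120 (V=66.5280), down 83.2320 (V=121.6080). Price 80.4119; hedge Δ=-1.0000, bond B=202.8119.
  t=1,j=1: stock 203.4000 → up 229.8420 (V=0.0000), down 138.3120 (V=66.5280). Price 17.5651; hedge Δ=-0.7268, bond B=165.4051.
  t=0,j=0: stock 180.0000 → up 203.4000 (V=17.5651), down 122.4000 (V=80.4119). Price 33.9844; hedge Δ=-0.7759, bond B=173.6438.
Self-financing check: at every node Δ·S+B equals the discounted successor values.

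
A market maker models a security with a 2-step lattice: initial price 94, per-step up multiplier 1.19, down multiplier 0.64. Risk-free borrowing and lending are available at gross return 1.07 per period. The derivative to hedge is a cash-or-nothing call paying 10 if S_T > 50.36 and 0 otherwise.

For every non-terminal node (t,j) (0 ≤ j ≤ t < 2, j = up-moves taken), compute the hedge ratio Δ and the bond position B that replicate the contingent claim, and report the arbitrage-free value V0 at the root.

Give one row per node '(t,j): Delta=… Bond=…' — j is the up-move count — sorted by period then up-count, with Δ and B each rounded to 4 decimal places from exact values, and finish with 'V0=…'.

No-arbitrage ⇒ martingale measure with p* = (R−d)/(u−d) = 0.7818.
Terminal payoffs: V(2,0)=0.0000, V(2,1)=10.0000, V(2,2)=10.0000
Node (1,0) S=60.1600: V=(p*·10.0000+(1−p*)·0.0000)/1.07=7.3067; Δ=(10.0000−0.0000)/(71.5904−38.5024)=0.3022; B=V−Δ·S=-10.8751
Node (1,1) S=111.8600: V=(p*·10.0000+(1−p*)·10.0000)/1.07=9.3458; Δ=(10.0000−10.0000)/(133.1134−71.5904)=0.0000; B=V−Δ·S=9.3458
Node (0,0) S=94.0000: V=(p*·9.3458+(1−p*)·7.3067)/1.07=8.3186; Δ=(9.3458−7.3067)/(111.8600−60.1600)=0.0394; B=V−Δ·S=4.6112
Check: Δ(0,0)·S0 + B(0,0) = 8.3186 = V0.

(0,0): Delta=0.0394 Bond=4.6112
(1,0): Delta=0.3022 Bond=-10.8751
(1,1): Delta=0.0000 Bond=9.3458
V0=8.3186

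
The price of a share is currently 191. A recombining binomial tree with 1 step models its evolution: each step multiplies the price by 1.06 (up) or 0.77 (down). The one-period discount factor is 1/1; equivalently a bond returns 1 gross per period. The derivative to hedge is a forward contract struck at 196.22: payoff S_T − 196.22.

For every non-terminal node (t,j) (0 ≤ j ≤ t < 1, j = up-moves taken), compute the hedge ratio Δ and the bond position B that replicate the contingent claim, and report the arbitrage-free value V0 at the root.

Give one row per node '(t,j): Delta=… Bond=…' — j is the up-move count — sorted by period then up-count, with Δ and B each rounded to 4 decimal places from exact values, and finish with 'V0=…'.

Since d<R<u, set p* = (R−d)/(u−d) = 0.7931; price each node as the discounted p*-expectation of its children.
Terminal payoffs: V(1,0)=-49.1500, V(1,1)=6.2400
Node (0,0) S=191.0000: V=(p*·6.2400+(1−p*)·-49.1500)/1=-5.2200; Δ=(6.2400−-49.1500)/(202.4600−147.0700)=1.0000; B=V−Δ·S=-196.2200
Self-financing check: at every node Δ·S+B equals the discounted successor values.

(0,0): Delta=1.0000 Bond=-196.2200
V0=-5.2200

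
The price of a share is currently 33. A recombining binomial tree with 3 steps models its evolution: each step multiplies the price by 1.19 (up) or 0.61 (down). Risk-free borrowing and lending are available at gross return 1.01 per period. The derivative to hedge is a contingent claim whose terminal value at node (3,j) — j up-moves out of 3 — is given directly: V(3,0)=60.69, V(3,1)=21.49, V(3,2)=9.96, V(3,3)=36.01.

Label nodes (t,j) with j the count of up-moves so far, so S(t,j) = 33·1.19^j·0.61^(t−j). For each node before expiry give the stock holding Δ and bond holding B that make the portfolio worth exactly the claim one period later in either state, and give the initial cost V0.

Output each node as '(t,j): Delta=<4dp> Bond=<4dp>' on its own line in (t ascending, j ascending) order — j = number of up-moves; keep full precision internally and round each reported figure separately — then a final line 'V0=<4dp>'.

(0,0): Delta=0.1884 Bond=15.4443
(1,0): Delta=-1.7060 Bond=53.7333
(1,1): Delta=0.6254 Bond=-1.5617
(2,0): Delta=-5.5041 Bond=100.9085
(2,1): Delta=-0.8299 Bond=33.2835
(2,2): Delta=0.9611 Bond=-17.2648
V0=21.6624

Under the risk-neutral measure, an up-move has probability p* = (R−d)/(u−d) = 0.6897 and values discount at R = 1.01.
Terminal values V(3,·): V(3,0)=60.6900, V(3,1)=21.4900, V(3,2)=9.9600, V(3,3)=36.0100
Node (2,0) S=12.2793: V=(p*·21.4900+(1−p*)·60.6900)/1.01=33.3223; Δ=(21.4900−60.6900)/(14.6124−7.4904)=-5.5041; B=V−Δ·S=100.9085
Node (2,1) S=23.9547: V=(p*·9.9600+(1−p*)·21.4900)/1.01=13.4042; Δ=(9.9600−21.4900)/(28.5061−14.6124)=-0.8299; B=V−Δ·S=33.2835
Node (2,2) S=46.7313: V=(p*·36.0100+(1−p*)·9.9600)/1.01=27.6490; Δ=(36.0100−9.9600)/(55.6102−28.5061)=0.9611; B=V−Δ·S=-17.2648
Node (1,0) S=20.1300: V=(p*·13.4042+(1−p*)·33.3223)/1.01=19.3918; Δ=(13.4042−33.3223)/(23.9547−12.2793)=-1.7060; B=V−Δ·S=53.7333
Node (1,1) S=39.2700: V=(p*·27.6490+(1−p*)·13.4042)/1.01=22.9982; Δ=(27.6490−13.4042)/(46.7313−23.9547)=0.6254; B=V−Δ·S=-1.5617
Node (0,0) S=33.0000: V=(p*·22.9982+(1−p*)·19.3918)/1.01=21.6624; Δ=(22.9982−19.3918)/(39.2700−20.1300)=0.1884; B=V−Δ·S=15.4443
Each (Δ,B) replicates both successor values, so the strategy is self-financing and V0 is arbitrage-free.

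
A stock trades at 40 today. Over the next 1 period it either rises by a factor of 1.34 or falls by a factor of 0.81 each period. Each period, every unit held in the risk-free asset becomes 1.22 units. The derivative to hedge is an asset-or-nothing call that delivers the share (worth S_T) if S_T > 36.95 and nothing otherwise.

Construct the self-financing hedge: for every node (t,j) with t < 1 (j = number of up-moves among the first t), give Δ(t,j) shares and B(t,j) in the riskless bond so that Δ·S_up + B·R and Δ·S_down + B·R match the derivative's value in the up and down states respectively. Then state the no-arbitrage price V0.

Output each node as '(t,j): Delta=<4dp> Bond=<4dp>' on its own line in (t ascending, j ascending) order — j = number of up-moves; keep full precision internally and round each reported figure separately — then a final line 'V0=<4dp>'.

The replicating-portfolio and risk-neutral prices coincide; use p* = (1.22−0.81)/(1.34−0.81) = 0.7736 for the latter.
Terminal payoffs: V(1,0)=0.0000, V(1,1)=53.6000
Node (0,0) S=40.0000: V=(p*·53.6000+(1−p*)·0.0000)/1.22=33.9870; Δ=(53.6000−0.0000)/(53.6000−32.4000)=2.5283; B=V−Δ·S=-67.1451
Check: Δ(0,0)·S0 + B(0,0) = 33.9870 = V0.

(0,0): Delta=2.5283 Bond=-67.1451
V0=33.9870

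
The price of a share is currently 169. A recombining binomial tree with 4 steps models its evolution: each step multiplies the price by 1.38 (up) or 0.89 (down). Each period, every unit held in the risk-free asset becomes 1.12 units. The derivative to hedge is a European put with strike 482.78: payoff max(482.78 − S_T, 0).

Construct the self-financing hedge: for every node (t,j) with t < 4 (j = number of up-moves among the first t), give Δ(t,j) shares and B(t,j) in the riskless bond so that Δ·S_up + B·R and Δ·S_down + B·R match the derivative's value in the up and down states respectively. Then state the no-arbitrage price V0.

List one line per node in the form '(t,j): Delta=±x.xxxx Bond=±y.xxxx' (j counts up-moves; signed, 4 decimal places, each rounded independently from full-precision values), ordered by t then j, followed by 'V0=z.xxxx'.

(0,0): Delta=-0.8843 Bond=291.2799
(1,0): Delta=-1.0000 Bond=343.6333
(1,1): Delta=-0.8000 Bond=306.5643
(2,0): Delta=-1.0000 Bond=384.8693
(2,1): Delta=-1.0000 Bond=384.8693
(2,2): Delta=-0.6542 Bond=296.4194
(3,0): Delta=-1.0000 Bond=431.0536
(3,1): Delta=-1.0000 Bond=431.0536
(3,2): Delta=-1.0000 Bond=431.0536
(3,3): Delta=-0.4020 Bond=220.0046
V0=141.8302

No-arbitrage ⇒ martingale measure with p* = (R−d)/(u−d) = 0.4694.
Terminal payoffs: V(4,0)=376.7456, V(4,1)=318.3671, V(4,2)=227.8477, V(4,3)=87.4917, V(4,4)=0.0000
Node (3,0) S=119.1398: V=(p*·318.3671+(1−p*)·376.7456)/1.12=311.9138; Δ=(318.3671−376.7456)/(164.4129−106.0344)=-1.0000; B=V−Δ·S=431.0536
Node (3,1) S=184.7336: V=(p*·227.8477+(1−p*)·318.3671)/1.12=246.3200; Δ=(227.8477−318.3671)/(254.9323−164.4129)=-1.0000; B=V−Δ·S=431.0536
Node (3,2) S=286.4408: V=(p*·87.4917+(1−p*)·227.8477)/1.12=144.6128; Δ=(87.4917−227.8477)/(395.2883−254.9323)=-1.0000; B=V−Δ·S=431.0536
Node (3,3) S=444.1442: V=(p*·0.0000+(1−p*)·87.4917)/1.12=41.4501; Δ=(0.0000−87.4917)/(612.9190−395.2883)=-0.4020; B=V−Δ·S=220.0046
Node (2,0) S=133.8649: V=(p*·246.3200+(1−p*)·311.9138)/1.12=251.0044; Δ=(246.3200−311.9138)/(184.7336−119.1398)=-1.0000; B=V−Δ·S=384.8693
Node (2,1) S=207.5658: V=(p*·144.6128+(1−p*)·246.3200)/1.12=177.3035; Δ=(144.6128−246.3200)/(286.4408−184.7336)=-1.0000; B=V−Δ·S=384.8693
Node (2,2) S=321.8436: V=(p*·41.4501+(1−p*)·144.6128)/1.12=85.8835; Δ=(41.4501−144.6128)/(444.1442−286.4408)=-0.6542; B=V−Δ·S=296.4194
Node (1,0) S=150.4100: V=(p*·177.3035+(1−p*)·251.0044)/1.12=193.2233; Δ=(177.3035−251.0044)/(207.5658−133.8649)=-1.0000; B=V−Δ·S=343.6333
Node (1,1) S=233.2200: V=(p*·85.8835+(1−p*)·177.3035)/1.12=119.9929; Δ=(85.8835−177.3035)/(321.8436−207.5658)=-0.8000; B=V−Δ·S=306.5643
Node (0,0) S=169.0000: V=(p*·119.9929+(1−p*)·193.2233)/1.12=141.8302; Δ=(119.9929−193.2233)/(233.2200−150.4100)=-0.8843; B=V−Δ·S=291.2799
Root portfolio cost Δ·169+B reproduces V0=141.8302.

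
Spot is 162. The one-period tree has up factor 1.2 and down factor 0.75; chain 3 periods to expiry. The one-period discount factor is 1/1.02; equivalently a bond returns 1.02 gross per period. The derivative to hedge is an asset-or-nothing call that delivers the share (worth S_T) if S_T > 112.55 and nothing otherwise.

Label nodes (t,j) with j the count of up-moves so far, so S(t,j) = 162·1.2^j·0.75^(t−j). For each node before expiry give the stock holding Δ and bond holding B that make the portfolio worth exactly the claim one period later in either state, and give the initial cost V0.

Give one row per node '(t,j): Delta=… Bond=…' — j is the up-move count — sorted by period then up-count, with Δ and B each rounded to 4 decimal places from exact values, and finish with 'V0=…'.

Since d<R<u, set p* = (R−d)/(u−d) = 0.6000; price each node as the discounted p*-expectation of its children.
Terminal payoffs: V(3,0)=0.0000, V(3,1)=0.0000, V(3,2)=174.9600, V(3,3)=279.9360
(2,0): S=91.1250. Δ = (V_up−V_dn)/(S_up−S_dn) = (0.0000−0.0000)/(109.3500−68.3438) = 0.0000. V = [p*·0.0000 + (1−p*)·0.0000]/1.02 = 0.0000. B = V − Δ·S = 0.0000.
(2,1): S=145.8000. Δ = (V_up−V_dn)/(S_up−S_dn) = (174.9600−0.0000)/(174.9600−109.3500) = 2.6667. V = [p*·174.9600 + (1−p*)·0.0000]/1.02 = 102.9176. B = V − Δ·S = -285.8824.
(2,2): S=233.2800. Δ = (V_up−V_dn)/(S_up−S_dn) = (279.9360−174.9600)/(279.9360−174.9600) = 1.0000. V = [p*·279.9360 + (1−p*)·174.9600]/1.02 = 233.2800. B = V − Δ·S = 0.0000.
(1,0): S=121.5000. Δ = (V_up−V_dn)/(S_up−S_dn) = (102.9176−0.0000)/(145.8000−91.1250) = 1.8824. V = [p*·102.9176 + (1−p*)·0.0000]/1.02 = 60.5398. B = V − Δ·S = -168.1661.
(1,1): S=194.4000. Δ = (V_up−V_dn)/(S_up−S_dn) = (233.2800−102.9176)/(233.2800−145.8000) = 1.4902. V = [p*·233.2800 + (1−p*)·102.9176]/1.02 = 177.5834. B = V − Δ·S = -112.1107.
(0,0): S=162.0000. Δ = (V_up−V_dn)/(S_up−S_dn) = (177.5834−60.5398)/(194.4000−121.5000) = 1.6055. V = [p*·177.5834 + (1−p*)·60.5398]/1.02 = 128.2019. B = V − Δ·S = -131.8950.
Each (Δ,B) replicates both successor values, so the strategy is self-financing and V0 is arbitrage-free.

(0,0): Delta=1.6055 Bond=-131.8950
(1,0): Delta=1.8824 Bond=-168.1661
(1,1): Delta=1.4902 Bond=-112.1107
(2,0): Delta=0.0000 Bond=0.0000
(2,1): Delta=2.6667 Bond=-285.8824
(2,2): Delta=1.0000 Bond=0.0000
V0=128.2019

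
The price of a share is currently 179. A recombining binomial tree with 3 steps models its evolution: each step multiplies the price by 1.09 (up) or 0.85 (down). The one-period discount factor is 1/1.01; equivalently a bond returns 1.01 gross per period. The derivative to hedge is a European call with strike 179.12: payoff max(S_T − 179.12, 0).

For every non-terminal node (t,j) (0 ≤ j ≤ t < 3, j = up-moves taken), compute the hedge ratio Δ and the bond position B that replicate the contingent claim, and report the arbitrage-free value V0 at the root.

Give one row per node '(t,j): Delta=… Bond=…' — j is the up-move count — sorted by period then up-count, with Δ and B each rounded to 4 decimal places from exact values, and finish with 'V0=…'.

Under the risk-neutral measure, an up-move has probability p* = (R−d)/(u−d) = 0.6667 and values discount at R = 1.01.
Terminal payoffs: V(3,0)=0.0000, V(3,1)=0.0000, V(3,2)=1.6494, V(3,3)=52.6902
  t=2,j=0: stock 129.3275 → up 140.9670 (V=0.0000), down 109.9284 (V=0.0000). Price 0.0000; hedge Δ=0.0000, bond B=0.0000.
  t=2,j=1: stock 165.8435 → up 180.7694 (V=1.6494), down 140.9670 (V=0.0000). Price 1.0887; hedge Δ=0.0414, bond B=-5.7838.
  t=2,j=2: stock 212.6699 → up 231.8102 (V=52.6902), down 180.7694 (V=1.6494). Price 35.3234; hedge Δ=1.0000, bond B=-177.3465.
  t=1,j=0: stock 152.1500 → up 165.8435 (V=1.0887), down 129.3275 (V=0.0000). Price 0.7186; hedge Δ=0.0298, bond B=-3.8177.
  t=1,j=1: stock 195.1100 → up 212.6699 (V=35.3234), down 165.8435 (V=1.0887). Price 23.6751; hedge Δ=0.7311, bond B=-118.9693.
  t=0,j=0: stock 179.0000 → up 195.1100 (V=23.6751), down 152.1500 (V=0.7186). Price 15.8643; hedge Δ=0.5344, bond B=-79.7875.
Root portfolio cost Δ·179+B reproduces V0=15.8643.

(0,0): Delta=0.5344 Bond=-79.7875
(1,0): Delta=0.0298 Bond=-3.8177
(1,1): Delta=0.7311 Bond=-118.9693
(2,0): Delta=0.0000 Bond=0.0000
(2,1): Delta=0.0414 Bond=-5.7838
(2,2): Delta=1.0000 Bond=-177.3465
V0=15.8643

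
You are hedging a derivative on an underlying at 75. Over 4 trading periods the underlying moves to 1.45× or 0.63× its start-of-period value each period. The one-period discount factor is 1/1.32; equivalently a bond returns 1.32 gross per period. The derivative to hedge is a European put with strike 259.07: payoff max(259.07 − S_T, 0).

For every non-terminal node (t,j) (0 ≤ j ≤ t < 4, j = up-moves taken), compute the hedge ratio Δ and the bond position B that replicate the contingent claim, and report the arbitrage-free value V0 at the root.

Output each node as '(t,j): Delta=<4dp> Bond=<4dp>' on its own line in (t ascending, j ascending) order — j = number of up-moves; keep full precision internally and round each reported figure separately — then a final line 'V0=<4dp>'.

No-arbitrage ⇒ martingale measure with p* = (R−d)/(u−d) = 0.8415.
Terminal values V(4,·): V(4,0)=247.2553, V(4,1)=231.8774, V(4,2)=196.4838, V(4,3)=115.0225, V(4,4)=0.0000
  t=3,j=0: stock 18.7535 → up 27.1926 (V=231.8774), down 11.8147 (V=247.2553). Price 177.5116; hedge Δ=-1.0000, bond B=196.2652.
  t=3,j=1: stock 43.1629 → up 62.5862 (V=196.4838), down 27.1926 (V=231.8774). Price 153.1023; hedge Δ=-1.0000, bond B=196.2652.
  t=3,j=2: stock 99.3431 → up 144.0475 (V=115.0225), down 62.5862 (V=196.4838). Price 96.9220; hedge Δ=-1.0000, bond B=196.2652.
  t=3,j=3: stock 228.6469 → up 331.5380 (V=0.0000), down 144.0475 (V=115.0225). Price 13.8146; hedge Δ=-0.6135, bond B=154.0859.
  t=2,j=0: stock 29.7675 → up 43.1629 (V=153.1023), down 18.7535 (V=177.5116). Price 118.9182; hedge Δ=-1.0000, bond B=148.6857.
  t=2,j=1: stock 68.5125 → up 99.3431 (V=96.9220), down 43.1629 (V=153.1023). Price 80.1732; hedge Δ=-1.0000, bond B=148.6857.
  t=2,j=2: stock 157.6875 → up 228.6469 (V=13.8146), down 99.3431 (V=96.9220). Price 20.4471; hedge Δ=-0.6427, bond B=121.7976.
  t=1,j=0: stock 47.2500 → up 68.5125 (V=80.1732), down 29.7675 (V=118.9182). Price 65.3907; hedge Δ=-1.0000, bond B=112.6407.
  t=1,j=1: stock 108.7500 → up 157.6875 (V=20.4471), down 68.5125 (V=80.1732). Price 22.6635; hedge Δ=-0.6698, bond B=95.5003.
  t=0,j=0: stock 75.0000 → up 108.7500 (V=22.6635), down 47.2500 (V=65.3907). Price 22.3010; hedge Δ=-0.6948, bond B=74.4073.
Root portfolio cost Δ·75+B reproduces V0=22.3010.

(0,0): Delta=-0.6948 Bond=74.4073
(1,0): Delta=-1.0000 Bond=112.6407
(1,1): Delta=-0.6698 Bond=95.5003
(2,0): Delta=-1.0000 Bond=148.6857
(2,1): Delta=-1.0000 Bond=148.6857
(2,2): Delta=-0.6427 Bond=121.7976
(3,0): Delta=-1.0000 Bond=196.2652
(3,1): Delta=-1.0000 Bond=196.2652
(3,2): Delta=-1.0000 Bond=196.2652
(3,3): Delta=-0.6135 Bond=154.0859
V0=22.3010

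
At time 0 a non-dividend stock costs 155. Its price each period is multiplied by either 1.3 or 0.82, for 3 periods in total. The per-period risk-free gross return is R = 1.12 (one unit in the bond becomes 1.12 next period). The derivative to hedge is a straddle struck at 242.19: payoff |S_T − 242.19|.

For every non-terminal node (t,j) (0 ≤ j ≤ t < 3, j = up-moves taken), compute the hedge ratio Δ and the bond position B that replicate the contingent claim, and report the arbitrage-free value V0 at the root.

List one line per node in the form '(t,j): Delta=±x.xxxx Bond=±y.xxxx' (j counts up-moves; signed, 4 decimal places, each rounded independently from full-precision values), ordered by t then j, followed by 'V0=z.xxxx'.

The replicating-portfolio and risk-neutral prices coincide; use p* = (1.12−0.82)/(1.3−0.82) = 0.6250 for the latter.
Payoff layer (t=3): V(3,0)=156.7280, V(3,1)=106.7014, V(3,2)=27.3910, V(3,3)=98.3450
  t=2,j=0: stock 104.2220 → up 135.4886 (V=106.7014), down 85.4620 (V=156.7280). Price 112.0191; hedge Δ=-1.0000, bond B=216.2411.
  t=2,j=1: stock 165.2300 → up 214.7990 (V=27.3910), down 135.4886 (V=106.7014). Price 51.0111; hedge Δ=-1.0000, bond B=216.2411.
  t=2,j=2: stock 261.9500 → up 340.5350 (V=98.3450), down 214.7990 (V=27.3910). Price 64.0511; hedge Δ=0.5643, bond B=-83.7697.
  t=1,j=0: stock 127.1000 → up 165.2300 (V=51.0111), down 104.2220 (V=112.0191). Price 65.9724; hedge Δ=-1.0000, bond B=193.0724.
  t=1,j=1: stock 201.5000 → up 261.9500 (V=64.0511), down 165.2300 (V=51.0111). Price 52.8224; hedge Δ=0.1348, bond B=25.6557.
  t=0,j=0: stock 155.0000 → up 201.5000 (V=52.8224), down 127.1000 (V=65.9724). Price 51.5658; hedge Δ=-0.1767, bond B=78.9615.
Check: Δ(0,0)·S0 + B(0,0) = 51.5658 = V0.

(0,0): Delta=-0.1767 Bond=78.9615
(1,0): Delta=-1.0000 Bond=193.0724
(1,1): Delta=0.1348 Bond=25.6557
(2,0): Delta=-1.0000 Bond=216.2411
(2,1): Delta=-1.0000 Bond=216.2411
(2,2): Delta=0.5643 Bond=-83.7697
V0=51.5658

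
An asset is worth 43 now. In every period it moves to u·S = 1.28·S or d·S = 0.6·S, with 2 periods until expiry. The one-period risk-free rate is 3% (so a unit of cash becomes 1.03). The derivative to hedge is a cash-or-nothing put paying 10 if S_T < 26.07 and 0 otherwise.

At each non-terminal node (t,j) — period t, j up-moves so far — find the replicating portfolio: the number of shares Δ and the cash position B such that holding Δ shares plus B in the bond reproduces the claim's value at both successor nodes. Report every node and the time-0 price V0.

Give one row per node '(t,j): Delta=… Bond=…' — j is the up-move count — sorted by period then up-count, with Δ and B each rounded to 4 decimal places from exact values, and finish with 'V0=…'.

The replicating-portfolio and risk-neutral prices coincide; use p* = (1.03−0.6)/(1.28−0.6) = 0.6324 for the latter.
Terminal payoffs: V(2,0)=10.0000, V(2,1)=0.0000, V(2,2)=0.0000
(1,0): S=25.8000. Δ = (V_up−V_dn)/(S_up−S_dn) = (0.0000−10.0000)/(33.0240−15.4800) = -0.5700. V = [p*·0.0000 + (1−p*)·10.0000]/1.03 = 3.5694. B = V − Δ·S = 18.2753.
(1,1): S=55.0400. Δ = (V_up−V_dn)/(S_up−S_dn) = (0.0000−0.0000)/(70.4512−33.0240) = 0.0000. V = [p*·0.0000 + (1−p*)·0.0000]/1.03 = 0.0000. B = V − Δ·S = 0.0000.
(0,0): S=43.0000. Δ = (V_up−V_dn)/(S_up−S_dn) = (0.0000−3.5694)/(55.0400−25.8000) = -0.1221. V = [p*·0.0000 + (1−p*)·3.5694]/1.03 = 1.2741. B = V − Δ·S = 6.5232.
Root portfolio cost Δ·43+B reproduces V0=1.2741.

(0,0): Delta=-0.1221 Bond=6.5232
(1,0): Delta=-0.5700 Bond=18.2753
(1,1): Delta=0.0000 Bond=0.0000
V0=1.2741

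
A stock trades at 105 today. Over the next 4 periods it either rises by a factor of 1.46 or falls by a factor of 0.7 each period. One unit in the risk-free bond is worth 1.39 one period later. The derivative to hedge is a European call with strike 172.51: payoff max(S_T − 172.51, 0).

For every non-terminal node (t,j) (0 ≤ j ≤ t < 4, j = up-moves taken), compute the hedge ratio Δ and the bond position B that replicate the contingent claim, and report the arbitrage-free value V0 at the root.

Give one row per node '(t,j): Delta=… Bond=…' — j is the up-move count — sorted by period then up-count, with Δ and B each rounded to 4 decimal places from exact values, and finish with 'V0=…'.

Since d<R<u, set p* = (R−d)/(u−d) = 0.9079; price each node as the discounted p*-expectation of its children.
Payoff layer (t=4): V(4,0)=0.0000, V(4,1)=0.0000, V(4,2)=0.0000, V(4,3)=56.2320, V(4,4)=304.5804
(3,0): S=36.0150. Δ = (V_up−V_dn)/(S_up−S_dn) = (0.0000−0.0000)/(52.5819−25.2105) = 0.0000. V = [p*·0.0000 + (1−p*)·0.0000]/1.39 = 0.0000. B = V − Δ·S = 0.0000.
(3,1): S=75.1170. Δ = (V_up−V_dn)/(S_up−S_dn) = (0.0000−0.0000)/(109.6708−52.5819) = 0.0000. V = [p*·0.0000 + (1−p*)·0.0000]/1.39 = 0.0000. B = V − Δ·S = 0.0000.
(3,2): S=156.6726. Δ = (V_up−V_dn)/(S_up−S_dn) = (56.2320−0.0000)/(228.7420−109.6708) = 0.4723. V = [p*·56.2320 + (1−p*)·0.0000]/1.39 = 36.7286. B = V − Δ·S = -37.2609.
(3,3): S=326.7743. Δ = (V_up−V_dn)/(S_up−S_dn) = (304.5804−56.2320)/(477.0904−228.7420) = 1.0000. V = [p*·304.5804 + (1−p*)·56.2320]/1.39 = 202.6664. B = V − Δ·S = -124.1079.
(2,0): S=51.4500. Δ = (V_up−V_dn)/(S_up−S_dn) = (0.0000−0.0000)/(75.1170−36.0150) = 0.0000. V = [p*·0.0000 + (1−p*)·0.0000]/1.39 = 0.0000. B = V − Δ·S = 0.0000.
(2,1): S=107.3100. Δ = (V_up−V_dn)/(S_up−S_dn) = (36.7286−0.0000)/(156.6726−75.1170) = 0.4504. V = [p*·36.7286 + (1−p*)·0.0000]/1.39 = 23.9897. B = V − Δ·S = -24.3374.
(2,2): S=223.8180. Δ = (V_up−V_dn)/(S_up−S_dn) = (202.6664−36.7286)/(326.7743−156.6726) = 0.9755. V = [p*·202.6664 + (1−p*)·36.7286]/1.39 = 134.8076. B = V − Δ·S = -83.5315.
(1,0): S=73.5000. Δ = (V_up−V_dn)/(S_up−S_dn) = (23.9897−0.0000)/(107.3100−51.4500) = 0.4295. V = [p*·23.9897 + (1−p*)·0.0000]/1.39 = 15.6692. B = V − Δ·S = -15.8962.
(1,1): S=153.3000. Δ = (V_up−V_dn)/(S_up−S_dn) = (134.8076−23.9897)/(223.8180−107.3100) = 0.9512. V = [p*·134.8076 + (1−p*)·23.9897]/1.39 = 89.6408. B = V − Δ·S = -56.1723.
(0,0): S=105.0000. Δ = (V_up−V_dn)/(S_up−S_dn) = (89.6408−15.6692)/(153.3000−73.5000) = 0.9270. V = [p*·89.6408 + (1−p*)·15.6692]/1.39 = 59.5882. B = V − Δ·S = -37.7429.
Root portfolio cost Δ·105+B reproduces V0=59.5882.

(0,0): Delta=0.9270 Bond=-37.7429
(1,0): Delta=0.4295 Bond=-15.8962
(1,1): Delta=0.9512 Bond=-56.1723
(2,0): Delta=0.0000 Bond=0.0000
(2,1): Delta=0.4504 Bond=-24.3374
(2,2): Delta=0.9755 Bond=-83.5315
(3,0): Delta=0.0000 Bond=0.0000
(3,1): Delta=0.0000 Bond=0.0000
(3,2): Delta=0.4723 Bond=-37.2609
(3,3): Delta=1.0000 Bond=-124.1079
V0=59.5882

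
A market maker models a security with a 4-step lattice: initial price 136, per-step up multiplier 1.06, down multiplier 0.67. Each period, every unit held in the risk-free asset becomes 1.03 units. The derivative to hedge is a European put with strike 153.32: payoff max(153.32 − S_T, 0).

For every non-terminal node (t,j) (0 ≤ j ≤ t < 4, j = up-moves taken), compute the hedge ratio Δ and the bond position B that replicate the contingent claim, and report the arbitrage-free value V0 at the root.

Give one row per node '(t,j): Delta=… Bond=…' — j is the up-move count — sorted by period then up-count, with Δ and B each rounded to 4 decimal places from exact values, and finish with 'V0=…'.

(0,0): Delta=-0.7506 Bond=114.1608
(1,0): Delta=-1.0000 Bond=140.3095
(1,1): Delta=-0.7375 Bond=115.6919
(2,0): Delta=-1.0000 Bond=144.5188
(2,1): Delta=-1.0000 Bond=144.5188
(2,2): Delta=-0.7237 Bond=117.0497
(3,0): Delta=-1.0000 Bond=148.8544
(3,1): Delta=-1.0000 Bond=148.8544
(3,2): Delta=-1.0000 Bond=148.8544
(3,3): Delta=-0.7091 Bond=118.2034
V0=12.0771

Under the risk-neutral measure, an up-move has probability p* = (R−d)/(u−d) = 0.9231 and values discount at R = 1.03.
Terminal values V(4,·): V(4,0)=125.9145, V(4,1)=109.9620, V(4,2)=84.7238, V(4,3)=44.7946, V(4,4)=0.0000
Node (3,0) S=40.9038: V=(p*·109.9620+(1−p*)·125.9145)/1.03=107.9506; Δ=(109.9620−125.9145)/(43.3580−27.4055)=-1.0000; B=V−Δ·S=148.8544
Node (3,1) S=64.7134: V=(p*·84.7238+(1−p*)·109.9620)/1.03=84.1409; Δ=(84.7238−109.9620)/(68.5962−43.3580)=-1.0000; B=V−Δ·S=148.8544
Node (3,2) S=102.3824: V=(p*·44.7946+(1−p*)·84.7238)/1.03=46.4719; Δ=(44.7946−84.7238)/(108.5254−68.5962)=-1.0000; B=V−Δ·S=148.8544
Node (3,3) S=161.9782: V=(p*·0.0000+(1−p*)·44.7946)/1.03=3.3454; Δ=(0.0000−44.7946)/(171.6969−108.5254)=-0.7091; B=V−Δ·S=118.2034
Node (2,0) S=61.0504: V=(p*·84.1409+(1−p*)·107.9506)/1.03=83.4684; Δ=(84.1409−107.9506)/(64.7134−40.9038)=-1.0000; B=V−Δ·S=144.5188
Node (2,1) S=96.5872: V=(p*·46.4719+(1−p*)·84.1409)/1.03=47.9316; Δ=(46.4719−84.1409)/(102.3824−64.7134)=-1.0000; B=V−Δ·S=144.5188
Node (2,2) S=152.8096: V=(p*·3.3454+(1−p*)·46.4719)/1.03=6.4687; Δ=(3.3454−46.4719)/(161.9782−102.3824)=-0.7237; B=V−Δ·S=117.0497
Node (1,0) S=91.1200: V=(p*·47.9316+(1−p*)·83.4684)/1.03=49.1895; Δ=(47.9316−83.4684)/(96.5872−61.0504)=-1.0000; B=V−Δ·S=140.3095
Node (1,1) S=144.1600: V=(p*·6.4687+(1−p*)·47.9316)/1.03=9.3769; Δ=(6.4687−47.9316)/(152.8096−96.5872)=-0.7375; B=V−Δ·S=115.6919
Node (0,0) S=136.0000: V=(p*·9.3769+(1−p*)·49.1895)/1.03=12.0771; Δ=(9.3769−49.1895)/(144.1600−91.1200)=-0.7506; B=V−Δ·S=114.1608
Check: Δ(0,0)·S0 + B(0,0) = 12.0771 = V0.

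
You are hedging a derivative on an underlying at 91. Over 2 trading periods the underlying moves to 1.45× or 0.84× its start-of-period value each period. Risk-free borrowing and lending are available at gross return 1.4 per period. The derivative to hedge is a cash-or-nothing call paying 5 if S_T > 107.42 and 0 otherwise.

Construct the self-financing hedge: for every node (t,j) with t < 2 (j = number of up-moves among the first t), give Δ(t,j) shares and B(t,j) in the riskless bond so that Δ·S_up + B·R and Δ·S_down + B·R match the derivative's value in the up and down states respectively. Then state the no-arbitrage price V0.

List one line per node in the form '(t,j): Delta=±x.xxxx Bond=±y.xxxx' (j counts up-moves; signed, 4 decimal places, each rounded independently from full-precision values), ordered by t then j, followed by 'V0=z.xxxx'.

No-arbitrage ⇒ martingale measure with p* = (R−d)/(u−d) = 0.9180.
At expiry t=2: V(2,0)=0.0000, V(2,1)=5.0000, V(2,2)=5.0000
(1,0): S=76.4400. Δ = (V_up−V_dn)/(S_up−S_dn) = (5.0000−0.0000)/(110.8380−64.2096) = 0.1072. V = [p*·5.0000 + (1−p*)·0.0000]/1.4 = 3.2787. B = V − Δ·S = -4.9180.
(1,1): S=131.9500. Δ = (V_up−V_dn)/(S_up−S_dn) = (5.0000−5.0000)/(191.3275−110.8380) = 0.0000. V = [p*·5.0000 + (1−p*)·5.0000]/1.4 = 3.5714. B = V − Δ·S = 3.5714.
(0,0): S=91.0000. Δ = (V_up−V_dn)/(S_up−S_dn) = (3.5714−3.2787)/(131.9500−76.4400) = 0.0053. V = [p*·3.5714 + (1−p*)·3.2787]/1.4 = 2.5339. B = V − Δ·S = 2.0540.
Check: Δ(0,0)·S0 + B(0,0) = 2.5339 = V0.

(0,0): Delta=0.0053 Bond=2.0540
(1,0): Delta=0.1072 Bond=-4.9180
(1,1): Delta=0.0000 Bond=3.5714
V0=2.5339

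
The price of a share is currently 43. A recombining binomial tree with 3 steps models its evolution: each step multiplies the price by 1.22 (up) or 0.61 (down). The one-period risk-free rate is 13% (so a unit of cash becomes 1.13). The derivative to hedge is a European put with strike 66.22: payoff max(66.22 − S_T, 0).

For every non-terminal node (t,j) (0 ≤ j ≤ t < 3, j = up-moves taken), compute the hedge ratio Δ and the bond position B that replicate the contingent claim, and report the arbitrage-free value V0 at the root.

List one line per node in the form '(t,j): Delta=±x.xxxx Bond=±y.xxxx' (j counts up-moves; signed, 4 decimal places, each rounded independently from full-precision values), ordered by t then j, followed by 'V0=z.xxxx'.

(0,0): Delta=-0.7426 Bond=39.9200
(1,0): Delta=-1.0000 Bond=51.8600
(1,1): Delta=-0.7204 Bond=43.9413
(2,0): Delta=-1.0000 Bond=58.6018
(2,1): Delta=-1.0000 Bond=58.6018
(2,2): Delta=-0.6962 Bond=48.1049
V0=7.9862

Since d<R<u, set p* = (R−d)/(u−d) = 0.8525; price each node as the discounted p*-expectation of its children.
Terminal payoffs: V(3,0)=56.4598, V(3,1)=46.6996, V(3,2)=27.1793, V(3,3)=0.0000
  t=2,j=0: stock 16.0003 → up 19.5204 (V=46.6996), down 9.7602 (V=56.4598). Price 42.6015; hedge Δ=-1.0000, bond B=58.6018.
  t=2,j=1: stock 32.0006 → up 39.0407 (V=27.1793), down 19.5204 (V=46.6996). Price 26.6012; hedge Δ=-1.0000, bond B=58.6018.
  t=2,j=2: stock 64.0012 → up 78.0815 (V=0.0000), down 39.0407 (V=27.1793). Price 3.5487; hedge Δ=-0.6962, bond B=48.1049.
  t=1,j=0: stock 26.2300 → up 32.0006 (V=26.6012), down 16.0003 (V=42.6015). Price 25.6300; hedge Δ=-1.0000, bond B=51.8600.
  t=1,j=1: stock 52.4600 → up 64.0012 (V=3.5487), down 32.0006 (V=26.6012). Price 6.1504; hedge Δ=-0.7204, bond B=43.9413.
  t=0,j=0: stock 43.0000 → up 52.4600 (V=6.1504), down 26.2300 (V=25.6300). Price 7.9862; hedge Δ=-0.7426, bond B=39.9200.
Root portfolio cost Δ·43+B reproduces V0=7.9862.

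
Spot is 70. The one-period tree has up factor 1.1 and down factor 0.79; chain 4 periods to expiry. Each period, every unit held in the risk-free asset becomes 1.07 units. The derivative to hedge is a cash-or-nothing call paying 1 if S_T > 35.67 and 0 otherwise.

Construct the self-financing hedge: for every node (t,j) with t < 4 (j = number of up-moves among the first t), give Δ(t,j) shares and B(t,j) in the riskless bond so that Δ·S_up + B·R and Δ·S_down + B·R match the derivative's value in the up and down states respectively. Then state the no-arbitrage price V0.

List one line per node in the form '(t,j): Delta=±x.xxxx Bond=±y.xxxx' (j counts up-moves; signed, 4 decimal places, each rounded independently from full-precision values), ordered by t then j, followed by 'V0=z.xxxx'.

(0,0): Delta=0.0000 Bond=0.7604
(1,0): Delta=0.0005 Bond=0.7892
(1,1): Delta=0.0000 Bond=0.8163
(2,0): Delta=0.0067 Bond=0.5735
(2,1): Delta=0.0000 Bond=0.8734
(2,2): Delta=0.0000 Bond=0.8734
(3,0): Delta=0.0935 Bond=-2.3817
(3,1): Delta=0.0000 Bond=0.9346
(3,2): Delta=0.0000 Bond=0.9346
(3,3): Delta=0.0000 Bond=0.9346
V0=0.7628

The replicating-portfolio and risk-neutral prices coincide; use p* = (1.07−0.79)/(1.1−0.79) = 0.9032 for the latter.
Terminal payoffs: V(4,0)=0.0000, V(4,1)=1.0000, V(4,2)=1.0000, V(4,3)=1.0000, V(4,4)=1.0000
  t=3,j=0: stock 34.5127 → up 37.9640 (V=1.0000), down 27.2651 (V=0.0000). Price 0.8441; hedge Δ=0.0935, bond B=-2.3817.
  t=3,j=1: stock 48.0557 → up 52.8613 (V=1.0000), down 37.9640 (V=1.0000). Price 0.9346; hedge Δ=0.0000, bond B=0.9346.
  t=3,j=2: stock 66.9130 → up 73.6043 (V=1.0000), down 52.8613 (V=1.0000). Price 0.9346; hedge Δ=0.0000, bond B=0.9346.
  t=3,j=3: stock 93.1700 → up 102.4870 (V=1.0000), down 73.6043 (V=1.0000). Price 0.9346; hedge Δ=0.0000, bond B=0.9346.
  t=2,j=0: stock 43.6870 → up 48.0557 (V=0.9346), down 34.5127 (V=0.8441). Price 0.8653; hedge Δ=0.0067, bond B=0.5735.
  t=2,j=1: stock 60.8300 → up 66.9130 (V=0.9346), down 48.0557 (V=0.9346). Price 0.8734; hedge Δ=0.0000, bond B=0.8734.
  t=2,j=2: stock 84.7000 → up 93.1700 (V=0.9346), down 66.9130 (V=0.9346). Price 0.8734; hedge Δ=0.0000, bond B=0.8734.
  t=1,j=0: stock 55.3000 → up 60.8300 (V=0.8734), down 43.6870 (V=0.8653). Price 0.8156; hedge Δ=0.0005, bond B=0.7892.
  t=1,j=1: stock 77.0000 → up 84.7000 (V=0.8734), down 60.8300 (V=0.8734). Price 0.8163; hedge Δ=0.0000, bond B=0.8163.
  t=0,j=0: stock 70.0000 → up 77.0000 (V=0.8163), down 55.3000 (V=0.8156). Price 0.7628; hedge Δ=0.0000, bond B=0.7604.
Each (Δ,B) replicates both successor values, so the strategy is self-financing and V0 is arbitrage-free.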